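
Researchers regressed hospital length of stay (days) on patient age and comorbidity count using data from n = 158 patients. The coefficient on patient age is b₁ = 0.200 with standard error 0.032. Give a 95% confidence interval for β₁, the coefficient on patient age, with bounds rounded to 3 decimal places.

(0.137, 0.263)

df = n − k − 1 = 158 − 2 − 1 = 155.
t* = t_{0.025, 155} = 1.975387.
Margin = t* × SE = 1.975387 × 0.032 = 0.06321.
CI: 0.200 ± 0.06321 → (0.137, 0.263).
With 95% confidence, each one-unit increase in patient age is associated with a change of between 0.137 and 0.263 days in hospital length of stay, holding the other predictors fixed.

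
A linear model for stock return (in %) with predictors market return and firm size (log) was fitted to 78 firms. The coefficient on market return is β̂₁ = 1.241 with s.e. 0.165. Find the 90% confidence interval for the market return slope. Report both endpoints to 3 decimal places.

df = n − k − 1 = 78 − 2 − 1 = 75.
t* = t_{0.05, 75} = 1.665425.
Margin = t* × SE = 1.665425 × 0.165 = 0.27480.
CI: 1.241 ± 0.27480 → (0.966, 1.516).
With 90% confidence, each one-unit increase in market return is associated with a change of between 0.966 and 1.516 % in stock return, holding the other predictors fixed.

(0.966, 1.516)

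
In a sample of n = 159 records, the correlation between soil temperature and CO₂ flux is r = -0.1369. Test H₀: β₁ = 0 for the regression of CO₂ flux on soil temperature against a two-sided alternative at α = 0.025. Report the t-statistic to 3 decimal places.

t = -1.732

t = r·√(n − 2)/√(1 − r²) = -0.1369·√157/√0.981258 = -1.732.
df = n − 2 = 157.
Two-sided p ≈ 0.0853, which is ≥ 0.025, so fail to reject H₀.
The data do not give significant evidence of a linear association between soil temperature and CO₂ flux.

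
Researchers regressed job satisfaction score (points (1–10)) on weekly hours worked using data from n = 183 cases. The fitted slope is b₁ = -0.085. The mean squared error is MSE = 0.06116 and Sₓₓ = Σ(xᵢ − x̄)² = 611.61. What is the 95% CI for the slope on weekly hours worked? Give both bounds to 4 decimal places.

(-0.1047, -0.0653)

SE(b₁) = √(MSE/Sₓₓ) = √(0.06116/611.61) = 0.00999992.
df = n − 2 = 181.
t* = t_{0.025, 181} = 1.973157.
Margin = t* × SE = 1.973157 × 0.00999992 = 0.019731.
CI: -0.085 ± 0.019731 → (-0.1047, -0.0653).
With 95% confidence, each one-unit increase in weekly hours worked is associated with a change of between -0.1047 and -0.0653 points (1–10) in job satisfaction score.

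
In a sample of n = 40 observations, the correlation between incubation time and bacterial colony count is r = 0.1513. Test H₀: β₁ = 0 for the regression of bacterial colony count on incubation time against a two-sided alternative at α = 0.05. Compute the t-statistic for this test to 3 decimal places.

t = 0.944

t = r·√(n − 2)/√(1 − r²) = 0.1513·√38/√0.977108 = 0.944.
df = n − 2 = 38.
Two-sided p ≈ 0.3514, which is ≥ 0.05, so fail to reject H₀.
The data do not give significant evidence of a linear association between incubation time and bacterial colony count.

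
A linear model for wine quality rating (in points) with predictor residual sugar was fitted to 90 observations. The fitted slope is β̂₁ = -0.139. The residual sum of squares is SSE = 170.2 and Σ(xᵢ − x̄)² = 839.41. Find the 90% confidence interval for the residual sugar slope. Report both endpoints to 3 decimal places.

(-0.219, -0.059)

MSE = SSE/(n − 2) = 170.2/88 = 1.93409.
SE(β̂₁) = √(MSE/Sₓₓ) = √(1.93409/839.41) = 0.0480011.
df = n − 2 = 88.
t* = t_{0.05, 88} = 1.662354.
Margin = t* × SE = 1.662354 × 0.0480011 = 0.07979.
CI: -0.139 ± 0.07979 → (-0.219, -0.059).
With 90% confidence, each one-unit increase in residual sugar is associated with a change of between -0.219 and -0.059 points in wine quality rating.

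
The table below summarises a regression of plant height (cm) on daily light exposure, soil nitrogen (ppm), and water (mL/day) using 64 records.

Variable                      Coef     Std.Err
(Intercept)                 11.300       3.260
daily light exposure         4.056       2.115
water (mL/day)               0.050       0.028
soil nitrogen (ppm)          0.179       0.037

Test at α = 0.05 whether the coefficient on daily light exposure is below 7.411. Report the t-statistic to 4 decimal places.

t = -1.5863

Read off: b = 4.056, SE = 2.115 for daily light exposure.
H₀: β₁ = 7.411 vs H₁: β₁ < 7.411.
t = (4.056 − 7.411) / 2.115 = -1.5863.
df = n − k − 1 = 64 − 3 − 1 = 60.
One-sided p ≈ 0.0590, which is ≥ 0.05, so fail to reject H₀.
The data do not give significant evidence that the true slope on daily light exposure is below 7.411 cm per unit, holding the other predictors fixed.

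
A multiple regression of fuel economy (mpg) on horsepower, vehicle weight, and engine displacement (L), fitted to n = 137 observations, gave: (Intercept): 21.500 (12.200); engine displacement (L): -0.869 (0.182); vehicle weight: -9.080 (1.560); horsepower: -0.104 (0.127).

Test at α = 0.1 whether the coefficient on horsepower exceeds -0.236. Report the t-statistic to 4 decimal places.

Read off: b = -0.104, SE = 0.127 for horsepower.
H₀: β₁ = -0.236 vs H₁: β₁ > -0.236.
t = (-0.104 − (-0.236)) / 0.127 = 1.0394.
df = n − k − 1 = 137 − 3 − 1 = 133.
One-sided p ≈ 0.1503, which is ≥ 0.1, so fail to reject H₀.
The data do not give significant evidence that the true slope on horsepower exceeds -0.236 mpg per unit, holding the other predictors fixed.

t = 1.0394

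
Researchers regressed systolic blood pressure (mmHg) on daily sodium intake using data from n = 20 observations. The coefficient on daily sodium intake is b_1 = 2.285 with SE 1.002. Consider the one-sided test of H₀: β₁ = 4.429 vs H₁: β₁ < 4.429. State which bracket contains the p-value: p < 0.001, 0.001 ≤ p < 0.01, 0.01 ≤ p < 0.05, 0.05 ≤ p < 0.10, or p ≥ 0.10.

0.01 ≤ p < 0.05

t = (2.285 − 4.429) / 1.002 = -2.140.
df = n − 2 = 20 − 2 = 18.
One-sided p = P(T_{18} < t) ≈ 0.0232.
So 0.01 ≤ p < 0.05.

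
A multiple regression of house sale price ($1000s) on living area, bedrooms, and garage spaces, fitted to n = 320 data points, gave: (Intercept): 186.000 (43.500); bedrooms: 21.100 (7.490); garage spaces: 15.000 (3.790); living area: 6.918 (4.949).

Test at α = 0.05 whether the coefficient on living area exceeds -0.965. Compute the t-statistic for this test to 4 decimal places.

t = 1.5928

Read off: b = 6.918, SE = 4.949 for living area.
H₀: β₁ = -0.965 vs H₁: β₁ > -0.965.
t = (6.918 − (-0.965)) / 4.949 = 1.5928.
df = n − k − 1 = 320 − 3 − 1 = 316.
One-sided p ≈ 0.0561, which is ≥ 0.05, so fail to reject H₀.
The data do not give significant evidence that the true slope on living area exceeds -0.965 $1000s per unit, holding the other predictors fixed.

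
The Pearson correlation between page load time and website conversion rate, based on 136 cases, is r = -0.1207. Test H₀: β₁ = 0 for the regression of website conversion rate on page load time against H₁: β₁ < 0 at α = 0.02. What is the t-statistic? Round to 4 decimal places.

t = r·√(n − 2)/√(1 − r²) = -0.1207·√134/√0.985432 = -1.4075.
df = n − 2 = 134.
One-sided p ≈ 0.0808, which is ≥ 0.02, so fail to reject H₀.
The data do not give significant evidence of a linear association between page load time and website conversion rate.

t = -1.4075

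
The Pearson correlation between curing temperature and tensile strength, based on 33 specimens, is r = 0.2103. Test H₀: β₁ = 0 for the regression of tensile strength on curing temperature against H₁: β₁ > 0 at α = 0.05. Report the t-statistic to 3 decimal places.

t = r·√(n − 2)/√(1 − r²) = 0.2103·√31/√0.955774 = 1.198.
df = n − 2 = 31.
One-sided p ≈ 0.1201, which is ≥ 0.05, so fail to reject H₀.
The data do not give significant evidence of a linear association between curing temperature and tensile strength.

t = 1.198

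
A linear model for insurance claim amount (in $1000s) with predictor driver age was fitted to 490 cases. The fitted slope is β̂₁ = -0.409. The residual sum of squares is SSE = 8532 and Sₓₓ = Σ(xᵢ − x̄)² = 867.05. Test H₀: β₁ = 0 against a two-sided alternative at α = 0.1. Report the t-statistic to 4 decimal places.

t = -2.8802

MSE = SSE/(n − 2) = 8532/488 = 17.4836.
SE(β̂₁) = √(MSE/Sₓₓ) = √(17.4836/867.05) = 0.142002.
t = -0.409 / 0.142002 = -2.8802.
df = n − 2 = 488.
Two-sided p ≈ 0.0041, which is < 0.1, so reject H₀.
There is evidence that driver age is associated with insurance claim amount.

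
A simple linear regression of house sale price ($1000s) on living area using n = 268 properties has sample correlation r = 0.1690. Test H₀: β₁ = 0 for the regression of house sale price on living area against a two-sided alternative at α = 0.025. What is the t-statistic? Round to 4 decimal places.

t = r·√(n − 2)/√(1 − r²) = 0.1690·√266/√0.971439 = 2.7965.
df = n − 2 = 266.
Two-sided p ≈ 0.0055, which is < 0.025, so reject H₀.
There is evidence of a linear association between living area and house sale price.

t = 2.7965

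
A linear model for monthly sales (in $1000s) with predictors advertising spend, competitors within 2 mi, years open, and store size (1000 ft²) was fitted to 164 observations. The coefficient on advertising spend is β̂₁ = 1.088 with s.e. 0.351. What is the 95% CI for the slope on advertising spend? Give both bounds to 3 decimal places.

df = n − k − 1 = 164 − 4 − 1 = 159.
t* = t_{0.025, 159} = 1.974996.
Margin = t* × SE = 1.974996 × 0.351 = 0.69322.
CI: 1.088 ± 0.69322 → (0.395, 1.781).
With 95% confidence, each one-unit increase in advertising spend is associated with a change of between 0.395 and 1.781 $1000s in monthly sales, holding the other predictors fixed.

(0.395, 1.781)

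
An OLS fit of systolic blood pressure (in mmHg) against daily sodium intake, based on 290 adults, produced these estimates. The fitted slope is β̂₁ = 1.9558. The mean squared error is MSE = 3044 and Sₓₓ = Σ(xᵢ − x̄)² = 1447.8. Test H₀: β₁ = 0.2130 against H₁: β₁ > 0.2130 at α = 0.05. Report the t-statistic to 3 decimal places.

SE(β̂₁) = √(MSE/Sₓₓ) = √(3044/1447.8) = 1.45.
t = (1.9558 − 0.2130) / 1.45 = 1.202.
df = n − 2 = 288.
One-sided p ≈ 0.1152, which is ≥ 0.05, so fail to reject H₀.
The data do not give significant evidence that the true slope on daily sodium intake exceeds 0.2130 mmHg per unit.

t = 1.202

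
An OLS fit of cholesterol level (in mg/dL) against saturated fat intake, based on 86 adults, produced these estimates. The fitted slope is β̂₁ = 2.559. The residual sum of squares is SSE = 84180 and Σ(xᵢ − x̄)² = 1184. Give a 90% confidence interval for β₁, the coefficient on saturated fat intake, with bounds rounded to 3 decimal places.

(1.029, 4.089)

MSE = SSE/(n − 2) = 84180/84 = 1002.14.
SE(β̂₁) = √(MSE/Sₓₓ) = √(1002.14/1184) = 0.920002.
df = n − 2 = 84.
t* = t_{0.05, 84} = 1.663197.
Margin = t* × SE = 1.663197 × 0.920002 = 1.53014.
CI: 2.559 ± 1.53014 → (1.029, 4.089).
With 90% confidence, each one-unit increase in saturated fat intake is associated with a change of between 1.029 and 4.089 mg/dL in cholesterol level.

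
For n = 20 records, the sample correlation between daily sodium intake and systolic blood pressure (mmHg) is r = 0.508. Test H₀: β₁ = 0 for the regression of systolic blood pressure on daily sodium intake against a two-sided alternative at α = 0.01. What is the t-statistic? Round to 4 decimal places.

t = r·√(n − 2)/√(1 − r²) = 0.508·√18/√0.741936 = 2.5022.
df = n − 2 = 18.
Two-sided p ≈ 0.0222, which is ≥ 0.01, so fail to reject H₀.
The data do not give significant evidence of a linear association between daily sodium intake and systolic blood pressure.

t = 2.5022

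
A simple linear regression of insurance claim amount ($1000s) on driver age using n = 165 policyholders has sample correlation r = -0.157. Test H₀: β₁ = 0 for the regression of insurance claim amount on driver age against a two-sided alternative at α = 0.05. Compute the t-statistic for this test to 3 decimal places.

t = r·√(n − 2)/√(1 − r²) = -0.157·√163/√0.975351 = -2.030.
df = n − 2 = 163.
Two-sided p ≈ 0.0440, which is < 0.05, so reject H₀.
There is evidence of a linear association between driver age and insurance claim amount.

t = -2.030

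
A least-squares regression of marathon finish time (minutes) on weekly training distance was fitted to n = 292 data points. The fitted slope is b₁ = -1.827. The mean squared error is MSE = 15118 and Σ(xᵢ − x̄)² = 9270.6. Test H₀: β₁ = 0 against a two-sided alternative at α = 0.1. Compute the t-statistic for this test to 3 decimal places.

t = -1.431

SE(b₁) = √(MSE/Sₓₓ) = √(15118/9270.6) = 1.27701.
t = -1.827 / 1.27701 = -1.431.
df = n − 2 = 290.
Two-sided p ≈ 0.1536, which is ≥ 0.1, so fail to reject H₀.
The data do not give significant evidence of an association between weekly training distance and marathon finish time.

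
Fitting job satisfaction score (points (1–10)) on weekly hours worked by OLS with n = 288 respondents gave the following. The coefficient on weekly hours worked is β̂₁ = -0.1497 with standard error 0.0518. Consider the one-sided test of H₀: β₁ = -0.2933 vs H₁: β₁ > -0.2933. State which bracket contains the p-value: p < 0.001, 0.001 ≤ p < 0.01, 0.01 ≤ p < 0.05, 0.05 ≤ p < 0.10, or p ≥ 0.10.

t = (-0.1497 − (-0.2933)) / 0.0518 = 2.772.
df = n − 2 = 288 − 2 = 286.
One-sided p = P(T_{286} > t) ≈ 0.0030.
So 0.001 ≤ p < 0.01.

0.001 ≤ p < 0.01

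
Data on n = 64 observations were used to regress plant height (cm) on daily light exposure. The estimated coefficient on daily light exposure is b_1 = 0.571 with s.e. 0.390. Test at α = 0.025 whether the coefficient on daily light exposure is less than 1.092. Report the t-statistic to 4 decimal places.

H₀: β₁ = 1.092 vs H₁: β₁ < 1.092.
t = (b_1 − β₁⁰)/SE = (0.571 − 1.092) / 0.390 = -1.3359.
df = n − 2 = 64 − 2 = 62.
One-sided p ≈ 0.0932, which is ≥ 0.025, so fail to reject H₀.
The data do not give significant evidence that the true slope on daily light exposure is below 1.092 cm per unit.

t = -1.3359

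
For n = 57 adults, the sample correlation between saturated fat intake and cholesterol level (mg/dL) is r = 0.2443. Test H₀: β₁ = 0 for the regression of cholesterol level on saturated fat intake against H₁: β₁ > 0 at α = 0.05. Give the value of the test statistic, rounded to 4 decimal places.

t = 1.8684

t = r·√(n − 2)/√(1 − r²) = 0.2443·√55/√0.940318 = 1.8684.
df = n − 2 = 55.
One-sided p ≈ 0.0335, which is < 0.05, so reject H₀.
There is evidence of a linear association between saturated fat intake and cholesterol level.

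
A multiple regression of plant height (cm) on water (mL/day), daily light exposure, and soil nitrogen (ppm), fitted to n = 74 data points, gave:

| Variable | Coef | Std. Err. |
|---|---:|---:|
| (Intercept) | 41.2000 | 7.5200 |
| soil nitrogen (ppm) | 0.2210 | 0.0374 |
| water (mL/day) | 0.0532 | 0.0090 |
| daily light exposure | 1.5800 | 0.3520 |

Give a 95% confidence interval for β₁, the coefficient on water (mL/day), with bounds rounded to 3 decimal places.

(0.035, 0.071)

Read off: b = 0.0532, SE = 0.0090 for water (mL/day).
df = n − k − 1 = 74 − 3 − 1 = 70.
t* = t_{0.025, 70} = 1.994437.
Margin = t* × SE = 1.994437 × 0.0090 = 0.01795.
CI: 0.0532 ± 0.01795 → (0.035, 0.071).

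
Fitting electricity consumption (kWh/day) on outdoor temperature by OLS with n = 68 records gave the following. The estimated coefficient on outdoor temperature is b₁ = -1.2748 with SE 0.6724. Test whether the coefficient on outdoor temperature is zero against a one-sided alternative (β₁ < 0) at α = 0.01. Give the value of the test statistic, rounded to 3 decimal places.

t = -1.896

H₀: β₁ = 0 vs H₁: β₁ < 0.
t = (b₁ − β₁⁰)/SE = -1.2748 / 0.6724 = -1.896.
df = n − 2 = 68 − 2 = 66.
One-sided p ≈ 0.0312, which is ≥ 0.01, so fail to reject H₀.
The data do not give significant evidence that the true slope on outdoor temperature is negative.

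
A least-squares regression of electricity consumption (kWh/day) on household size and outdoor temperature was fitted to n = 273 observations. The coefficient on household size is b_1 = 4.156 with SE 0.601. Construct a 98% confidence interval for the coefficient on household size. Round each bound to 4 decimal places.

(2.7495, 5.5625)

df = n − k − 1 = 273 − 2 − 1 = 270.
t* = t_{0.01, 270} = 2.340238.
Margin = t* × SE = 2.340238 × 0.601 = 1.406483.
CI: 4.156 ± 1.406483 → (2.7495, 5.5625).
With 98% confidence, each one-unit increase in household size is associated with a change of between 2.7495 and 5.5625 kWh/day in electricity consumption, holding the other predictors fixed.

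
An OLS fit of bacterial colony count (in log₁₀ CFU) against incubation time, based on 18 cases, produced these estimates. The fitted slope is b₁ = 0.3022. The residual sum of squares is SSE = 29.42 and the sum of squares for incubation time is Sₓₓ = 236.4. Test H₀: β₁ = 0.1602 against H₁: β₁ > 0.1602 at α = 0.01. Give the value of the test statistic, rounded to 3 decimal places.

MSE = SSE/(n − 2) = 29.42/16 = 1.83875.
SE(b₁) = √(MSE/Sₓₓ) = √(1.83875/236.4) = 0.0881937.
t = (0.3022 − 0.1602) / 0.0881937 = 1.610.
df = n − 2 = 16.
One-sided p ≈ 0.0635, which is ≥ 0.01, so fail to reject H₀.
The data do not give significant evidence that the true slope on incubation time exceeds 0.1602 log₁₀ CFU per unit.

t = 1.610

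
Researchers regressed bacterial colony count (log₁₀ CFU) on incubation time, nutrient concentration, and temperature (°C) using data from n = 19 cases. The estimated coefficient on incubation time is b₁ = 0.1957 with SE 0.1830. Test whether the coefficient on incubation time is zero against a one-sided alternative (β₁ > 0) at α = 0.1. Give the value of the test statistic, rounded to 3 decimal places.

t = 1.069

H₀: β₁ = 0 vs H₁: β₁ > 0.
t = (b₁ − β₁⁰)/SE = 0.1957 / 0.1830 = 1.069.
df = n − k − 1 = 19 − 3 − 1 = 15.
One-sided p ≈ 0.1509, which is ≥ 0.1, so fail to reject H₀.
The data do not give significant evidence that the true slope on incubation time is positive, holding the other predictors fixed.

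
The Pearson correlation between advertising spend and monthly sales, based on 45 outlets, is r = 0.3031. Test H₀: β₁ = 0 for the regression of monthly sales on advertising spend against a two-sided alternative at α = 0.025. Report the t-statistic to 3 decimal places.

t = r·√(n − 2)/√(1 − r²) = 0.3031·√43/√0.90813 = 2.086.
df = n − 2 = 43.
Two-sided p ≈ 0.0430, which is ≥ 0.025, so fail to reject H₀.
The data do not give significant evidence of a linear association between advertising spend and monthly sales.

t = 2.086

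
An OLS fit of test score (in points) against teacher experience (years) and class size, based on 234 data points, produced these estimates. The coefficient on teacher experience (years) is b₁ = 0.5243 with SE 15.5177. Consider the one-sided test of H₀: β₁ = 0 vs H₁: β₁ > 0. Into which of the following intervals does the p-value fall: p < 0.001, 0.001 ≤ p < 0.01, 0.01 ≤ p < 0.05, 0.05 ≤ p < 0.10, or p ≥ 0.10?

p ≥ 0.10

t = 0.5243 / 15.5177 = 0.034.
df = n − k − 1 = 234 − 2 − 1 = 231.
One-sided p = P(T_{231} > t) ≈ 0.4865.
So p ≥ 0.10.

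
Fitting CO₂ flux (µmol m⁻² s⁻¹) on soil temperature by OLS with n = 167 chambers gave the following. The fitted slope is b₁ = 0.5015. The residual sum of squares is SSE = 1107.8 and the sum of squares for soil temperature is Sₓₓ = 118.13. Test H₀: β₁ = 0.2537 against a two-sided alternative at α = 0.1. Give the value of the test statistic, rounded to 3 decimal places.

t = 1.039

MSE = SSE/(n − 2) = 1107.8/165 = 6.71394.
SE(b₁) = √(MSE/Sₓₓ) = √(6.71394/118.13) = 0.238401.
t = (0.5015 − 0.2537) / 0.238401 = 1.039.
df = n − 2 = 165.
Two-sided p ≈ 0.3001, which is ≥ 0.1, so fail to reject H₀.
The data are consistent with a true slope of 0.2537 µmol m⁻² s⁻¹ per unit of soil temperature.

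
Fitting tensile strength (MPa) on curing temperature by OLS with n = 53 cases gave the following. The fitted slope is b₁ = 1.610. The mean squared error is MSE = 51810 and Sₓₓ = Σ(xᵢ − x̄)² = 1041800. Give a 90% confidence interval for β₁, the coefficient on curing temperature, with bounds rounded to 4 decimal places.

(1.2364, 1.9836)

SE(b₁) = √(MSE/Sₓₓ) = √(51810/1041800) = 0.223005.
df = n − 2 = 51.
t* = t_{0.05, 51} = 1.675285.
Margin = t* × SE = 1.675285 × 0.223005 = 0.373597.
CI: 1.610 ± 0.373597 → (1.2364, 1.9836).
With 90% confidence, each one-unit increase in curing temperature is associated with a change of between 1.2364 and 1.9836 MPa in tensile strength.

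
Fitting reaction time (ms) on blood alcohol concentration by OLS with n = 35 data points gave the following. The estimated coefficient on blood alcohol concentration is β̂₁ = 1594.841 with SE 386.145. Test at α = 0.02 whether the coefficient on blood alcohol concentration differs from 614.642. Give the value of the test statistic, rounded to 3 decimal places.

t = 2.538

H₀: β₁ = 614.642 vs H₁: β₁ ≠ 614.642.
t = (β̂₁ − β₁⁰)/SE = (1594.841 − 614.642) / 386.145 = 2.538.
df = n − 2 = 35 − 2 = 33.
Two-sided p ≈ 0.0160, which is < 0.02, so reject H₀.
There is evidence that the true slope on blood alcohol concentration differs from 614.642 ms per unit.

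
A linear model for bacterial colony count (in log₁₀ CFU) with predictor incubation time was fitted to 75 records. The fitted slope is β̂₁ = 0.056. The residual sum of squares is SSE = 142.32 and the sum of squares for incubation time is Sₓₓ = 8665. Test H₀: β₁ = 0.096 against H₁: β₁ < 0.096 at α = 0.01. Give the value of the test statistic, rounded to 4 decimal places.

MSE = SSE/(n − 2) = 142.32/73 = 1.94959.
SE(β̂₁) = √(MSE/Sₓₓ) = √(1.94959/8665) = 0.0149999.
t = (0.056 − 0.096) / 0.0149999 = -2.6667.
df = n − 2 = 73.
One-sided p ≈ 0.0047, which is < 0.01, so reject H₀.
There is evidence that the true slope on incubation time is below 0.096 log₁₀ CFU per unit.

t = -2.6667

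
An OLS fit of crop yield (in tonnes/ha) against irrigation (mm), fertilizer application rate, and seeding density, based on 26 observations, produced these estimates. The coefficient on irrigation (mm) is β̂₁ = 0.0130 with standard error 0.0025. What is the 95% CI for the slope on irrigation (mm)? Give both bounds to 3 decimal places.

df = n − k − 1 = 26 − 3 − 1 = 22.
t* = t_{0.025, 22} = 2.073873.
Margin = t* × SE = 2.073873 × 0.0025 = 0.00518.
CI: 0.0130 ± 0.00518 → (0.008, 0.018).
With 95% confidence, each one-unit increase in irrigation (mm) is associated with a change of between 0.008 and 0.018 tonnes/ha in crop yield, holding the other predictors fixed.

(0.008, 0.018)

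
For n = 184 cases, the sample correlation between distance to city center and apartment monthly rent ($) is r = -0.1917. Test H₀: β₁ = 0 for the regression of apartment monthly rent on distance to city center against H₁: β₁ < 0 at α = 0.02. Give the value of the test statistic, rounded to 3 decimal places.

t = -2.635

t = r·√(n − 2)/√(1 − r²) = -0.1917·√182/√0.963251 = -2.635.
df = n − 2 = 182.
One-sided p ≈ 0.0046, which is < 0.02, so reject H₀.
There is evidence of a linear association between distance to city center and apartment monthly rent.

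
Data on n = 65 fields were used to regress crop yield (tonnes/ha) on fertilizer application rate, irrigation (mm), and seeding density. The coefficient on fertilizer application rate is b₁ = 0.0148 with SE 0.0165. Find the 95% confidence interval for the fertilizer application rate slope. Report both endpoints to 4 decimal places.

(-0.0182, 0.0478)

df = n − k − 1 = 65 − 3 − 1 = 61.
t* = t_{0.025, 61} = 1.999624.
Margin = t* × SE = 1.999624 × 0.0165 = 0.032994.
CI: 0.0148 ± 0.032994 → (-0.0182, 0.0478).
With 95% confidence, each one-unit increase in fertilizer application rate is associated with a change of between -0.0182 and 0.0478 tonnes/ha in crop yield, holding the other predictors fixed.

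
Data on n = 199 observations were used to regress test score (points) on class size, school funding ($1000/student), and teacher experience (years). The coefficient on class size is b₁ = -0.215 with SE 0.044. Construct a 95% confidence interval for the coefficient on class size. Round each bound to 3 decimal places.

(-0.302, -0.128)

df = n − k − 1 = 199 − 3 − 1 = 195.
t* = t_{0.025, 195} = 1.972204.
Margin = t* × SE = 1.972204 × 0.044 = 0.08678.
CI: -0.215 ± 0.08678 → (-0.302, -0.128).
With 95% confidence, each one-unit increase in class size is associated with a change of between -0.302 and -0.128 points in test score, holding the other predictors fixed.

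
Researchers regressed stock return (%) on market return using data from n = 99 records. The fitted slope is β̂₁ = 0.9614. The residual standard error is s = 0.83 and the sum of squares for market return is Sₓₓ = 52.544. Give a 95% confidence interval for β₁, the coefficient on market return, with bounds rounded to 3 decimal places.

(0.734, 1.189)

SE(β̂₁) = s/√Sₓₓ = 0.83/√52.544 = 0.114503.
df = n − 2 = 97.
t* = t_{0.025, 97} = 1.984723.
Margin = t* × SE = 1.984723 × 0.114503 = 0.22726.
CI: 0.9614 ± 0.22726 → (0.734, 1.189).
With 95% confidence, each one-unit increase in market return is associated with a change of between 0.734 and 1.189 % in stock return.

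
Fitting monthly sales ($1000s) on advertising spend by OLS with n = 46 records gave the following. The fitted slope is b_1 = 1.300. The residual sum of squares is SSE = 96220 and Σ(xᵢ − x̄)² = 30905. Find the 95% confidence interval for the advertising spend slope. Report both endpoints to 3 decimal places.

MSE = SSE/(n − 2) = 96220/44 = 2186.82.
SE(b_1) = √(MSE/Sₓₓ) = √(2186.82/30905) = 0.266006.
df = n − 2 = 44.
t* = t_{0.025, 44} = 2.015368.
Margin = t* × SE = 2.015368 × 0.266006 = 0.53610.
CI: 1.300 ± 0.53610 → (0.764, 1.836).
With 95% confidence, each one-unit increase in advertising spend is associated with a change of between 0.764 and 1.836 $1000s in monthly sales.

(0.764, 1.836)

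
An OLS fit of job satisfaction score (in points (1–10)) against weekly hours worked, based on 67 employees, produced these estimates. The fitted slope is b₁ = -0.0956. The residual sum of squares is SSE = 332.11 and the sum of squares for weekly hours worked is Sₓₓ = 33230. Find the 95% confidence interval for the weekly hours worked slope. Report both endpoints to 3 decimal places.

(-0.120, -0.071)

MSE = SSE/(n − 2) = 332.11/65 = 5.10938.
SE(b₁) = √(MSE/Sₓₓ) = √(5.10938/33230) = 0.0123999.
df = n − 2 = 65.
t* = t_{0.025, 65} = 1.997138.
Margin = t* × SE = 1.997138 × 0.0123999 = 0.02476.
CI: -0.0956 ± 0.02476 → (-0.120, -0.071).
With 95% confidence, each one-unit increase in weekly hours worked is associated with a change of between -0.120 and -0.071 points (1–10) in job satisfaction score.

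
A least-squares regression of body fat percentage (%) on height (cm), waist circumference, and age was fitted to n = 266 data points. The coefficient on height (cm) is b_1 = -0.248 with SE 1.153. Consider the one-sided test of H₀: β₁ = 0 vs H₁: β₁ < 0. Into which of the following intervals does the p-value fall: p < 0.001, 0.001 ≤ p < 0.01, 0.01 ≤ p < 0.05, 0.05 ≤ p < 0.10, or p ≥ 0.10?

p ≥ 0.10

t = -0.248 / 1.153 = -0.215.
df = n − k − 1 = 266 − 3 − 1 = 262.
One-sided p = P(T_{262} < t) ≈ 0.4149.
So p ≥ 0.10.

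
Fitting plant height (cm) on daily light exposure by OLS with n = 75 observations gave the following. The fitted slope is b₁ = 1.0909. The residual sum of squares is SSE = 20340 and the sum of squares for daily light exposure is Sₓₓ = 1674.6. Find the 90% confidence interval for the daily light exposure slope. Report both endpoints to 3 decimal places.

(0.411, 1.770)

MSE = SSE/(n − 2) = 20340/73 = 278.63.
SE(b₁) = √(MSE/Sₓₓ) = √(278.63/1674.6) = 0.407905.
df = n − 2 = 73.
t* = t_{0.05, 73} = 1.665996.
Margin = t* × SE = 1.665996 × 0.407905 = 0.67957.
CI: 1.0909 ± 0.67957 → (0.411, 1.770).
With 90% confidence, each one-unit increase in daily light exposure is associated with a change of between 0.411 and 1.770 cm in plant height.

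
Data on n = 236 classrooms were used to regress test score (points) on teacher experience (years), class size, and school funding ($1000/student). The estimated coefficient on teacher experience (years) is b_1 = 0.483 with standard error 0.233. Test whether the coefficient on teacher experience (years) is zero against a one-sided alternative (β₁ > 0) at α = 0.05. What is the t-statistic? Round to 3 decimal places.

t = 2.073

H₀: β₁ = 0 vs H₁: β₁ > 0.
t = (b_1 − β₁⁰)/SE = 0.483 / 0.233 = 2.073.
df = n − k − 1 = 236 − 3 − 1 = 232.
One-sided p ≈ 0.0196, which is < 0.05, so reject H₀.
There is evidence that the true slope on teacher experience (years) is positive, holding the other predictors fixed.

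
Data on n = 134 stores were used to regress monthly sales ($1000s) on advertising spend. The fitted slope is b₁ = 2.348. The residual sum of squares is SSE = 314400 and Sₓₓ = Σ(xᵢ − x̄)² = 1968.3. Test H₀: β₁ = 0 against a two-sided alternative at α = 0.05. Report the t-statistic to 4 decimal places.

MSE = SSE/(n − 2) = 314400/132 = 2381.82.
SE(b₁) = √(MSE/Sₓₓ) = √(2381.82/1968.3) = 1.10004.
t = 2.348 / 1.10004 = 2.1345.
df = n − 2 = 132.
Two-sided p ≈ 0.0347, which is < 0.05, so reject H₀.
There is evidence that advertising spend is associated with monthly sales.

t = 2.1345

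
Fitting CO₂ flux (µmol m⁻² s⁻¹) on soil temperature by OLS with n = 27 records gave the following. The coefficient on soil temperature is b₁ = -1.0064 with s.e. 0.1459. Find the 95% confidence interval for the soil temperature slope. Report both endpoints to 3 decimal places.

(-1.307, -0.706)

df = n − 2 = 27 − 2 = 25.
t* = t_{0.025, 25} = 2.059539.
Margin = t* × SE = 2.059539 × 0.1459 = 0.30049.
CI: -1.0064 ± 0.30049 → (-1.307, -0.706).
With 95% confidence, each one-unit increase in soil temperature is associated with a change of between -1.307 and -0.706 µmol m⁻² s⁻¹ in CO₂ flux.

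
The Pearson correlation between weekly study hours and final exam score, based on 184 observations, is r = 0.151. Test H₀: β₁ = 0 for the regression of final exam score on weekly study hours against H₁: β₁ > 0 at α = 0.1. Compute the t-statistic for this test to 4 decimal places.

t = 2.0607

t = r·√(n − 2)/√(1 − r²) = 0.151·√182/√0.977199 = 2.0607.
df = n − 2 = 182.
One-sided p ≈ 0.0204, which is < 0.1, so reject H₀.
There is evidence of a linear association between weekly study hours and final exam score.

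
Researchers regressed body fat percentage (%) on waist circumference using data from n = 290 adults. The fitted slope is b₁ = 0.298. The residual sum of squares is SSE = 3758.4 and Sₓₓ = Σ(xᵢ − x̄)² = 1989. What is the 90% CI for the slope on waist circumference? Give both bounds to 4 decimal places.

MSE = SSE/(n − 2) = 3758.4/288 = 13.05.
SE(b₁) = √(MSE/Sₓₓ) = √(13.05/1989) = 0.0810005.
df = n − 2 = 288.
t* = t_{0.05, 288} = 1.650162.
Margin = t* × SE = 1.650162 × 0.0810005 = 0.133664.
CI: 0.298 ± 0.133664 → (0.1643, 0.4317).
With 90% confidence, each one-unit increase in waist circumference is associated with a change of between 0.1643 and 0.4317 % in body fat percentage.

(0.1643, 0.4317)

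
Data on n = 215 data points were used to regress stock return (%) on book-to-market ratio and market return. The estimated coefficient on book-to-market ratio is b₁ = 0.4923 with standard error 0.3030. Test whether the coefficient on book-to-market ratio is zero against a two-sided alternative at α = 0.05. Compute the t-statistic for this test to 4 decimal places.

H₀: β₁ = 0 vs H₁: β₁ ≠ 0.
t = (b₁ − β₁⁰)/SE = 0.4923 / 0.3030 = 1.6248.
df = n − k − 1 = 215 − 2 − 1 = 212.
Two-sided p ≈ 0.1057, which is ≥ 0.05, so fail to reject H₀.
The data do not give significant evidence of an association between book-to-market ratio and stock return, after adjusting for the other predictors.

t = 1.6248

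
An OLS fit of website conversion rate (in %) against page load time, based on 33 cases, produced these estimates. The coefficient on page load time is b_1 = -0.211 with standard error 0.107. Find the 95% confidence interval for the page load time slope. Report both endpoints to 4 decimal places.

df = n − 2 = 33 − 2 = 31.
t* = t_{0.025, 31} = 2.039513.
Margin = t* × SE = 2.039513 × 0.107 = 0.218228.
CI: -0.211 ± 0.218228 → (-0.4292, 0.0072).
With 95% confidence, each one-unit increase in page load time is associated with a change of between -0.4292 and 0.0072 % in website conversion rate.

(-0.4292, 0.0072)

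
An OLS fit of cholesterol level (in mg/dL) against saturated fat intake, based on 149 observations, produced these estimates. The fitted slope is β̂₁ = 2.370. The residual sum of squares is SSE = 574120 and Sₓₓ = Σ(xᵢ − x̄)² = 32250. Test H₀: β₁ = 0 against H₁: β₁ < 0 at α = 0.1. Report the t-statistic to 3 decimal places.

MSE = SSE/(n − 2) = 574120/147 = 3905.58.
SE(β̂₁) = √(MSE/Sₓₓ) = √(3905.58/32250) = 0.347999.
t = 2.370 / 0.347999 = 6.810.
df = n − 2 = 147.
One-sided p ≈ 1.0000, which is ≥ 0.1, so fail to reject H₀.
The data do not give significant evidence that the true slope on saturated fat intake is negative.

t = 6.810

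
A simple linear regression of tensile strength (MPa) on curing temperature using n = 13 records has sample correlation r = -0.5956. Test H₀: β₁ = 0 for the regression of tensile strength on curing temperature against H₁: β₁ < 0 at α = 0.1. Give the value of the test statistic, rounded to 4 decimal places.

t = -2.4591

t = r·√(n − 2)/√(1 − r²) = -0.5956·√11/√0.645261 = -2.4591.
df = n − 2 = 11.
One-sided p ≈ 0.0159, which is < 0.1, so reject H₀.
There is evidence of a linear association between curing temperature and tensile strength.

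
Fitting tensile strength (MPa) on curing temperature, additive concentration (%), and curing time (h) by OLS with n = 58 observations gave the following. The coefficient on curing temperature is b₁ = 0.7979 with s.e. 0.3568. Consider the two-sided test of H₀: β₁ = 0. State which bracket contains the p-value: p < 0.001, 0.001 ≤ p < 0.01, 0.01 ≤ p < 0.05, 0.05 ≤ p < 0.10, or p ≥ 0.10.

t = 0.7979 / 0.3568 = 2.236.
df = n − k − 1 = 58 − 3 − 1 = 54.
Two-sided p = 2·P(T_{54} > |t|) ≈ 0.0295.
So 0.01 ≤ p < 0.05.

0.01 ≤ p < 0.05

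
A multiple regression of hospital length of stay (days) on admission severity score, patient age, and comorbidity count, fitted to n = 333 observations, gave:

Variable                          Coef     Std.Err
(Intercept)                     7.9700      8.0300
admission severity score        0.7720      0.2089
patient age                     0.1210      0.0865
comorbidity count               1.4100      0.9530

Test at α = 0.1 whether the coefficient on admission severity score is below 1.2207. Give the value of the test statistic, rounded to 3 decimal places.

t = -2.148

Read off: b = 0.7720, SE = 0.2089 for admission severity score.
H₀: β₁ = 1.2207 vs H₁: β₁ < 1.2207.
t = (0.7720 − 1.2207) / 0.2089 = -2.148.
df = n − k − 1 = 333 − 3 − 1 = 329.
One-sided p ≈ 0.0162, which is < 0.1, so reject H₀.
There is evidence that the true slope on admission severity score is below 1.2207 days per unit, holding the other predictors fixed.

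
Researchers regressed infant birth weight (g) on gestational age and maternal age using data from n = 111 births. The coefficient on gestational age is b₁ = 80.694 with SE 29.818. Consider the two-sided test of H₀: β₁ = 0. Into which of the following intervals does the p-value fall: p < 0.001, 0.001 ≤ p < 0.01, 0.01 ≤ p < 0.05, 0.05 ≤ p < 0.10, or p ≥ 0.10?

t = 80.694 / 29.818 = 2.706.
df = n − k − 1 = 111 − 2 − 1 = 108.
Two-sided p = 2·P(T_{108} > |t|) ≈ 0.0079.
So 0.001 ≤ p < 0.01.

0.001 ≤ p < 0.01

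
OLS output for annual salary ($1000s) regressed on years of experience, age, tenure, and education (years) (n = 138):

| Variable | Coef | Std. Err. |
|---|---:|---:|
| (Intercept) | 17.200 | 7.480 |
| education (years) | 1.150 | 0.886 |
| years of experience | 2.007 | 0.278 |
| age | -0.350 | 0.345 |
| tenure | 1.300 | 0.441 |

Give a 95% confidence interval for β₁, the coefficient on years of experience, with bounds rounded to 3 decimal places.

Read off: b = 2.007, SE = 0.278 for years of experience.
df = n − k − 1 = 138 − 4 − 1 = 133.
t* = t_{0.025, 133} = 1.977961.
Margin = t* × SE = 1.977961 × 0.278 = 0.54987.
CI: 2.007 ± 0.54987 → (1.457, 2.557).

(1.457, 2.557)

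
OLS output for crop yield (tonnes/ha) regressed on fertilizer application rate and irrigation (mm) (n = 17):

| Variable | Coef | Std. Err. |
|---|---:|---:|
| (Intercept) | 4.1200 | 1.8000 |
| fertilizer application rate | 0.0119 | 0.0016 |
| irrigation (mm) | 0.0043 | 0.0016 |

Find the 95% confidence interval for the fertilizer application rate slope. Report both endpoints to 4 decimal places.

(0.0085, 0.0153)

Read off: b = 0.0119, SE = 0.0016 for fertilizer application rate.
df = n − k − 1 = 17 − 2 − 1 = 14.
t* = t_{0.025, 14} = 2.144787.
Margin = t* × SE = 2.144787 × 0.0016 = 0.003432.
CI: 0.0119 ± 0.003432 → (0.0085, 0.0153).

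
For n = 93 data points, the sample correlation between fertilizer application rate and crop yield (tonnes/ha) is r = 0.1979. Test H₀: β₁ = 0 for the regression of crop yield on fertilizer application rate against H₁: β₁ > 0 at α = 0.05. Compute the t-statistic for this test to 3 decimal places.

t = r·√(n − 2)/√(1 − r²) = 0.1979·√91/√0.960836 = 1.926.
df = n − 2 = 91.
One-sided p ≈ 0.0286, which is < 0.05, so reject H₀.
There is evidence of a linear association between fertilizer application rate and crop yield.

t = 1.926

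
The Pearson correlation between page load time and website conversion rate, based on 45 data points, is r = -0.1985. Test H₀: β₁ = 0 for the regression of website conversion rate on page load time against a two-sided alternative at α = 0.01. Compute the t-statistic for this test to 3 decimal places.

t = r·√(n − 2)/√(1 − r²) = -0.1985·√43/√0.960598 = -1.328.
df = n − 2 = 43.
Two-sided p ≈ 0.1912, which is ≥ 0.01, so fail to reject H₀.
The data do not give significant evidence of a linear association between page load time and website conversion rate.

t = -1.328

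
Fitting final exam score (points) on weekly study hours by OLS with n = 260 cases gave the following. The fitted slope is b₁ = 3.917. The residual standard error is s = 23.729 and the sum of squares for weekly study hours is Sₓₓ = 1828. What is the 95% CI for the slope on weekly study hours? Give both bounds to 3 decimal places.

SE(b₁) = s/√Sₓₓ = 23.729/√1828 = 0.554998.
df = n − 2 = 258.
t* = t_{0.025, 258} = 1.969201.
Margin = t* × SE = 1.969201 × 0.554998 = 1.09290.
CI: 3.917 ± 1.09290 → (2.824, 5.010).
With 95% confidence, each one-unit increase in weekly study hours is associated with a change of between 2.824 and 5.010 points in final exam score.

(2.824, 5.010)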